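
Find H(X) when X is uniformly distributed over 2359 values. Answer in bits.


H = log2(n) = log2(2359) = 11.204

11.204 bits


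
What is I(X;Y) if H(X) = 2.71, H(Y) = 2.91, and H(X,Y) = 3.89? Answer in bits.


I(X;Y) = H(X) + H(Y) - H(X,Y) = 2.71 + 2.91 - 3.89 = 1.73

1.73 bits


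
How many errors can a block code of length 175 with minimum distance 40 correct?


Correction capability = floor((d-1)/2) = floor((40-1)/2) = 19

19 errors


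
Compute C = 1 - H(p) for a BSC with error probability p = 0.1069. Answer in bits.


H(p) = -p*log2(p) - (1-p)*log2(1-p) = -0.1069*log2(0.1069) - 0.8931*log2(0.8931) = 0.344824 + 0.145670 = 0.4905. C = 1 - H(p) = 1 - 0.4905 = 0.5095

0.5095 bits


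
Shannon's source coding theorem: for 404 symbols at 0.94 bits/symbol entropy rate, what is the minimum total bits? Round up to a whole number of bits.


Minimum bits >= n * H = 404 * 0.94 = 379.76, rounded up to a whole number of bits = 380

380 bits


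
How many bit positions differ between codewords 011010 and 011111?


Count differing positions: . . . ^ . ^ = 2 differences

2


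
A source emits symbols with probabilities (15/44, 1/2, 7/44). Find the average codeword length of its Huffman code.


Huffman construction (repeatedly merge the two least-probable nodes; each merge adds 1 bit to every symbol beneath it): 7/44 + 15/44 = 1/2; 1/2 + 1/2 = 1. Resulting codeword lengths (in the order the probabilities were given): (2, 1, 2). L_avg = sum(p_i * l_i) = 15/44*2 + 1/2*1 + 7/44*2 = 3/2 = 1.5

1.5 bits


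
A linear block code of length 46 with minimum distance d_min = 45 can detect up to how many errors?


Detection capability = d_min - 1 = 45 - 1 = 44

44 errors


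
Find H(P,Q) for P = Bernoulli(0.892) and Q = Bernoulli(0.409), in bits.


H(P,Q) = -p*log2(q) - (1-p)*log2(1-q). -0.892*log2(0.409) = 1.150526; -0.108*log2(0.591) = 0.081947. H(P,Q) = 1.150526 + 0.081947 = 1.2325

1.2325 bits


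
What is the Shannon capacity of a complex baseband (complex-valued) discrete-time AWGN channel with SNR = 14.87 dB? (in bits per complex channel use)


SNR_linear = 10^(14.87/10) = 30.6902; C = log2(1 + SNR_linear) = log2(1 + 30.6902) = 4.986

4.986 bits/channel use


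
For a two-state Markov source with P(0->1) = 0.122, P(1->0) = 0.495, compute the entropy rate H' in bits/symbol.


Stationary distribution: pi_0 = p10/(p01+p10) = 0.8023, pi_1 = 0.1977. Entropy rate H' = pi_0*H(p01) + pi_1*H(p10) = 0.8023*0.5351 + 0.1977*0.9999 = 0.627

0.627 bits/symbol


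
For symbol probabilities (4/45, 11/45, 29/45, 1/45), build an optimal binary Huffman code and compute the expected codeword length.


Huffman construction (repeatedly merge the two least-probable nodes; each merge adds 1 bit to every symbol beneath it): 1/45 + 4/45 = 1/9; 1/9 + 11/45 = 16/45; 16/45 + 29/45 = 1. Resulting codeword lengths (in the order the probabilities were given): (3, 2, 1, 3). L_avg = sum(p_i * l_i) = 4/45*3 + 11/45*2 + 29/45*1 + 1/45*3 = 22/15 = 1.4667

1.4667 bits


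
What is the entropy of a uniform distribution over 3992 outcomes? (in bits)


H = log2(n) = log2(3992) = 11.9629

11.9629 bits


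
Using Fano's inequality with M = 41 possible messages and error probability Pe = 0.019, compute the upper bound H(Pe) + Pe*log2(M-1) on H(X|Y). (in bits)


H(Pe) = -Pe*log2(Pe) - (1-Pe)*log2(1-Pe) = -0.019*log2(0.019) - 0.981*log2(0.981) = 0.108639 + 0.027149 = 0.1358. Pe*log2(M-1) = 0.019*log2(40) = 0.101117. Bound = H(Pe) + Pe*log2(M-1) = 0.108639 + 0.027149 + 0.101117 = 0.2369

0.2369 bits


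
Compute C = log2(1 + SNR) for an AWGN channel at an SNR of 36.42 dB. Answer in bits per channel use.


SNR_linear = 10^(36.42/10) = 4385.307; C = log2(1 + SNR_linear) = log2(1 + 4385.307) = 12.0988

12.0988 bits/channel use


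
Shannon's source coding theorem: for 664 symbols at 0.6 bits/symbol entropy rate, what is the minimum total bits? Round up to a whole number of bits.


Minimum bits >= n * H = 664 * 0.6 = 398.4, rounded up to a whole number of bits = 399

399 bits


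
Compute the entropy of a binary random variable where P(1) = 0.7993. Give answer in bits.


H = -p*log2(p) - (1-p)*log2(1-p). -0.7993*log2(0.7993) = 0.258327; -0.2007*log2(0.2007) = 0.464999. H = 0.258327 + 0.464999 = 0.7233

0.7233 bits


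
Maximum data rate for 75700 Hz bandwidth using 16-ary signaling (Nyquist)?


Rate = 2 * B * log2(M) = 2 * 75700 * 4.0 = 605600.0

605600.0 bps


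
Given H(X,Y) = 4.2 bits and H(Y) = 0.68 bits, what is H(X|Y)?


H(X|Y) = H(X,Y) - H(Y) = 4.2 - 0.68 = 3.52

3.52 bits


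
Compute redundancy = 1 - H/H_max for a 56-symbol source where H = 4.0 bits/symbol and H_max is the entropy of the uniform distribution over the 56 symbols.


H_max = log2(K) = log2(56) = 5.8074 bits/symbol. Redundancy = 1 - H/H_max = 1 - 4.0/5.8074 = 1 - 0.6888 = 0.3112

0.3112


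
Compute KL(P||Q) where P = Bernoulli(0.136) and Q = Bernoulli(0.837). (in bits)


KL = p*log2(p/q) + (1-p)*log2((1-p)/(1-q)) = 0.136*log2(0.136/0.837) + 0.864*log2(0.864/0.163) = 1.7224

1.7224 bits


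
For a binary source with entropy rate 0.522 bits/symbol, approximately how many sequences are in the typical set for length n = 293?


log2|A_typical| = nH = 293 * 0.522 = 152.946, so |A_typical| ~ 2^152.946 = 1.100e+46

1.100e+46


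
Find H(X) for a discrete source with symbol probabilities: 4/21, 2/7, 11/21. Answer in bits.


H = -sum(p_i * log2(p_i)). Terms: -(4/21)*log2(4/21) = 0.455680; -(2/7)*log2(2/7) = 0.516387; -(11/21)*log2(11/21) = 0.488654. H = 0.455680 + 0.516387 + 0.488654 = 1.4607

1.4607 bits


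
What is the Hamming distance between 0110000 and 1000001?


Count differing positions: ^ ^ ^ . . . ^ = 4 differences

4


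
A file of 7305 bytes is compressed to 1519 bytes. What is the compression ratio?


Ratio = original / compressed = 7305 / 1519 = 4.8091

4.8091


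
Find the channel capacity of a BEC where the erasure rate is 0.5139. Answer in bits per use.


C = 1 - epsilon = 1 - 0.5139 = 0.4861

0.4861 bits


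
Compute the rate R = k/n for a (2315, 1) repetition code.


Rate = k/n = 1/2315

1/2315


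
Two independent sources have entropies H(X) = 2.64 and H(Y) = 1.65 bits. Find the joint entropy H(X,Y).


For independent variables, H(X,Y) = H(X) + H(Y) = 2.64 + 1.65 = 4.29

4.29 bits


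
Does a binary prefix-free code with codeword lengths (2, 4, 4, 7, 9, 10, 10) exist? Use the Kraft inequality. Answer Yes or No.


Kraft sum = sum(2^(-l_i)) = 0.3867, need <= 1. Result: satisfied (a binary prefix-free code with these lengths exists)

Yes


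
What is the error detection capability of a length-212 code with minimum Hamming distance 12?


Detection capability = d_min - 1 = 12 - 1 = 11

11 errors


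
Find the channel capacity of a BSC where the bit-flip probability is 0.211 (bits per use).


H(p) = -p*log2(p) - (1-p)*log2(1-p) = -0.211*log2(0.211) - 0.789*log2(0.789) = 0.473629 + 0.269761 = 0.7434. C = 1 - H(p) = 1 - 0.7434 = 0.2566

0.2566 bits


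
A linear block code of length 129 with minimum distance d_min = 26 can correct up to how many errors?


Correction capability = floor((d-1)/2) = floor((26-1)/2) = 12

12 errors


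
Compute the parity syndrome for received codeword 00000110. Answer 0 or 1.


Syndrome = XOR of all bits = 0 XOR 0 XOR 0 XOR 0 XOR 0 XOR 1 XOR 1 XOR 0 = 0

0


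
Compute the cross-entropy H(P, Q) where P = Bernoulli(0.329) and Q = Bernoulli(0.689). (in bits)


H(P,Q) = -p*log2(q) - (1-p)*log2(1-q). -0.329*log2(0.689) = 0.176813; -0.671*log2(0.311) = 1.130644. H(P,Q) = 0.176813 + 1.130644 = 1.3075

1.3075 bits


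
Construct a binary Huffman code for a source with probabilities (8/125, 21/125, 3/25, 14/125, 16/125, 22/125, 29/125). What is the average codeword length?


Huffman construction (repeatedly merge the two least-probable nodes; each merge adds 1 bit to every symbol beneath it): 8/125 + 14/125 = 22/125; 3/25 + 16/125 = 31/125; 21/125 + 22/125 = 43/125; 22/125 + 29/125 = 51/125; 31/125 + 43/125 = 74/125; 51/125 + 74/125 = 1. Resulting codeword lengths (in the order the probabilities were given): (3, 3, 3, 3, 3, 3, 2). L_avg = sum(p_i * l_i) = 8/125*3 + 21/125*3 + 3/25*3 + 14/125*3 + 16/125*3 + 22/125*3 + 29/125*2 = 346/125 = 2.768

2.768 bits


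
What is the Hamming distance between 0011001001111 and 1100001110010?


Count differing positions: ^ ^ ^ ^ . . . ^ ^ ^ ^ . ^ = 9 differences

9


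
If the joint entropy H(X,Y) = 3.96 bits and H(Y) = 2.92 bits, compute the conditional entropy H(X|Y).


H(X|Y) = H(X,Y) - H(Y) = 3.96 - 2.92 = 1.04

1.04 bits


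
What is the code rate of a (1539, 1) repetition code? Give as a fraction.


Rate = k/n = 1/1539

1/1539


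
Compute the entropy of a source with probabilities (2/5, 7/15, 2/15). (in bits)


H = -sum(p_i * log2(p_i)). Terms: -(2/5)*log2(2/5) = 0.528771; -(7/15)*log2(7/15) = 0.513117; -(2/15)*log2(2/15) = 0.387585. H = 0.528771 + 0.513117 + 0.387585 = 1.4295

1.4295 bits


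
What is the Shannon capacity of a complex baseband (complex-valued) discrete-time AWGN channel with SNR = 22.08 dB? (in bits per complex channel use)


SNR_linear = 10^(22.08/10) = 161.4359; C = log2(1 + SNR_linear) = log2(1 + 161.4359) = 7.3437

7.3437 bits/channel use


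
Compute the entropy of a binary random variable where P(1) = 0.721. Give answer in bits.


H = -p*log2(p) - (1-p)*log2(1-p). -0.721*log2(0.721) = 0.340261; -0.279*log2(0.279) = 0.513824. H = 0.340261 + 0.513824 = 0.8541

0.8541 bits


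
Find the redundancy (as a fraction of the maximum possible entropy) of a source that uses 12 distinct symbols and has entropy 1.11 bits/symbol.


H_max = log2(K) = log2(12) = 3.585 bits/symbol. Redundancy = 1 - H/H_max = 1 - 1.11/3.585 = 1 - 0.3096 = 0.6904

0.6904


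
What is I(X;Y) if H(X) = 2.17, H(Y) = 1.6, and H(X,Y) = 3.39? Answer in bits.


I(X;Y) = H(X) + H(Y) - H(X,Y) = 2.17 + 1.6 - 3.39 = 0.38

0.38 bits


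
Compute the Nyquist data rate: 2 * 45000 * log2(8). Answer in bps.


Rate = 2 * B * log2(M) = 2 * 45000 * 3.0 = 270000.0

270000.0 bps


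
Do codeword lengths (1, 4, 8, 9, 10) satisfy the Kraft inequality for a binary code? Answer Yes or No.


Kraft sum = sum(2^(-l_i)) = 0.5693, need <= 1. Result: satisfied (a binary prefix-free code with these lengths exists)

Yes


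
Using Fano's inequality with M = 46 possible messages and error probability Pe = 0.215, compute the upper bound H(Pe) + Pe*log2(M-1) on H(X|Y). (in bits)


H(Pe) = -Pe*log2(Pe) - (1-Pe)*log2(1-Pe) = -0.215*log2(0.215) - 0.785*log2(0.785) = 0.476782 + 0.274150 = 0.7509. Pe*log2(M-1) = 0.215*log2(45) = 1.180748. Bound = H(Pe) + Pe*log2(M-1) = 0.476782 + 0.274150 + 1.180748 = 1.9317

1.9317 bits


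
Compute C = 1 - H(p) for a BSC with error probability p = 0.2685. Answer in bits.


H(p) = -p*log2(p) - (1-p)*log2(1-p) = -0.2685*log2(0.2685) - 0.7315*log2(0.7315) = 0.509346 + 0.329958 = 0.8393. C = 1 - H(p) = 1 - 0.8393 = 0.1607

0.1607 bits


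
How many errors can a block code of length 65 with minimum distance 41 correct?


Correction capability = floor((d-1)/2) = floor((41-1)/2) = 20

20 errors


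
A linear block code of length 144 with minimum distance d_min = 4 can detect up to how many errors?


Detection capability = d_min - 1 = 4 - 1 = 3

3 errors


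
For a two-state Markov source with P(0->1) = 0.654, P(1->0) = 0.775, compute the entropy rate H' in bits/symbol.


Stationary distribution: pi_0 = p10/(p01+p10) = 0.5423, pi_1 = 0.4577. Entropy rate H' = pi_0*H(p01) + pi_1*H(p10) = 0.5423*0.9304 + 0.4577*0.7692 = 0.8566

0.8566 bits/symbol


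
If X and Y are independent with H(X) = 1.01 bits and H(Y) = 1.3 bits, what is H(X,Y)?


For independent variables, H(X,Y) = H(X) + H(Y) = 1.01 + 1.3 = 2.31

2.31 bits


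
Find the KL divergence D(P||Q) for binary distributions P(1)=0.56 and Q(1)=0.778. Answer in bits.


KL = p*log2(p/q) + (1-p)*log2((1-p)/(1-q)) = 0.56*log2(0.56/0.778) + 0.44*log2(0.44/0.222) = 0.1686

0.1686 bits


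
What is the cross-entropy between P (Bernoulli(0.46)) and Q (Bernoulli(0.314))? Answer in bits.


H(P,Q) = -p*log2(q) - (1-p)*log2(1-q). -0.46*log2(0.314) = 0.768735; -0.54*log2(0.686) = 0.293609. H(P,Q) = 0.768735 + 0.293609 = 1.0623

1.0623 bits


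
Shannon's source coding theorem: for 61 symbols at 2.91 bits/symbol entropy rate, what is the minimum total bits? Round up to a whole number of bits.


Minimum bits >= n * H = 61 * 2.91 = 177.51, rounded up to a whole number of bits = 178

178 bits


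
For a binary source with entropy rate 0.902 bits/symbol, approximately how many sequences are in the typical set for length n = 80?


log2|A_typical| = nH = 80 * 0.902 = 72.16, so |A_typical| ~ 2^72.16 = 5.276e+21

5.276e+21


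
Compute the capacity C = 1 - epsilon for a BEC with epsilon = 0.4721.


C = 1 - epsilon = 1 - 0.4721 = 0.5279

0.5279 bits


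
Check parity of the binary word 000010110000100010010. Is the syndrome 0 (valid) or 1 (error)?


Syndrome = XOR of all bits = 0 XOR 0 XOR 0 XOR 0 XOR 1 XOR 0 XOR 1 XOR 1 XOR 0 XOR 0 XOR 0 XOR 0 XOR 1 XOR 0 XOR 0 XOR 0 XOR 1 XOR 0 XOR 0 XOR 1 XOR 0 = 0

0


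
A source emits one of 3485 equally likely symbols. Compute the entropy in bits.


H = log2(n) = log2(3485) = 11.7669

11.7669 bits


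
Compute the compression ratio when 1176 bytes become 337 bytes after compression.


Ratio = original / compressed = 1176 / 337 = 3.4896

3.4896


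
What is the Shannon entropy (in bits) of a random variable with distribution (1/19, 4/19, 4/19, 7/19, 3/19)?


H = -sum(p_i * log2(p_i)). Terms: -(1/19)*log2(1/19) = 0.223575; -(4/19)*log2(4/19) = 0.473248; -(4/19)*log2(4/19) = 0.473248; -(7/19)*log2(7/19) = 0.530737; -(3/19)*log2(3/19) = 0.420468. H = 0.223575 + 0.473248 + 0.473248 + 0.530737 + 0.420468 = 2.1213

2.1213 bits


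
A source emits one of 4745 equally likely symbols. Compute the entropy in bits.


H = log2(n) = log2(4745) = 12.2122

12.2122 bits


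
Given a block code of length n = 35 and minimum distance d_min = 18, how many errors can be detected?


Detection capability = d_min - 1 = 18 - 1 = 17

17 errors


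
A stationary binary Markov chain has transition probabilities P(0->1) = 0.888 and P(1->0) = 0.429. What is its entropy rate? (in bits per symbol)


Stationary distribution: pi_0 = p10/(p01+p10) = 0.3257, pi_1 = 0.6743. Entropy rate H' = pi_0*H(p01) + pi_1*H(p10) = 0.3257*0.5059 + 0.6743*0.9854 = 0.8292

0.8292 bits/symbol


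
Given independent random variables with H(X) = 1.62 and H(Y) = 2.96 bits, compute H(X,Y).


For independent variables, H(X,Y) = H(X) + H(Y) = 1.62 + 2.96 = 4.58

4.58 bits


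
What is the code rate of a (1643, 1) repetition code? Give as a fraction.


Rate = k/n = 1/1643

1/1643


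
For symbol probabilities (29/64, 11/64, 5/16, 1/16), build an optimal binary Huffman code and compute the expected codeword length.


Huffman construction (repeatedly merge the two least-probable nodes; each merge adds 1 bit to every symbol beneath it): 1/16 + 11/64 = 15/64; 15/64 + 5/16 = 35/64; 29/64 + 35/64 = 1. Resulting codeword lengths (in the order the probabilities were given): (1, 3, 2, 3). L_avg = sum(p_i * l_i) = 29/64*1 + 11/64*3 + 5/16*2 + 1/16*3 = 57/32 = 1.7812

1.7812 bits


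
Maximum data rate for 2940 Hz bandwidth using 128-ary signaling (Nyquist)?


Rate = 2 * B * log2(M) = 2 * 2940 * 7.0 = 41160.0

41160.0 bps


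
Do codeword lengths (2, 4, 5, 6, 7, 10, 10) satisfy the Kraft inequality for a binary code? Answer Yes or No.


Kraft sum = sum(2^(-l_i)) = 0.3691, need <= 1. Result: satisfied (a binary prefix-free code with these lengths exists)

Yes


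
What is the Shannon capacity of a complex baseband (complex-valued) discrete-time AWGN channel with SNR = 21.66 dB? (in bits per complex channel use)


SNR_linear = 10^(21.66/10) = 146.5548; C = log2(1 + SNR_linear) = log2(1 + 146.5548) = 7.2051

7.2051 bits/channel use


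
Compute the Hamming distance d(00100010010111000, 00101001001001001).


Count differing positions: . . . . ^ . ^ ^ . ^ ^ ^ ^ . . . ^ = 8 differences

8


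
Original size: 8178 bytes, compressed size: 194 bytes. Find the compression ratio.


Ratio = original / compressed = 8178 / 194 = 42.1546

42.1546


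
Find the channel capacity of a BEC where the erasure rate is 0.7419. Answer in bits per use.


C = 1 - epsilon = 1 - 0.7419 = 0.2581

0.2581 bits


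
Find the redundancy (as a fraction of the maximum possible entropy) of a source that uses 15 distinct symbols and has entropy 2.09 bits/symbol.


H_max = log2(K) = log2(15) = 3.9069 bits/symbol. Redundancy = 1 - H/H_max = 1 - 2.09/3.9069 = 1 - 0.535 = 0.465

0.465


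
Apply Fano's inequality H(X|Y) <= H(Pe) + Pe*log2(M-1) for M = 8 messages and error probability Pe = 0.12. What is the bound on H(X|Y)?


H(Pe) = -Pe*log2(Pe) - (1-Pe)*log2(1-Pe) = -0.12*log2(0.12) - 0.88*log2(0.88) = 0.367067 + 0.162294 = 0.5294. Pe*log2(M-1) = 0.12*log2(7) = 0.336883. Bound = H(Pe) + Pe*log2(M-1) = 0.367067 + 0.162294 + 0.336883 = 0.8662

0.8662 bits


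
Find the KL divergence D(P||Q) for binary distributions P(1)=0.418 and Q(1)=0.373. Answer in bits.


KL = p*log2(p/q) + (1-p)*log2((1-p)/(1-q)) = 0.418*log2(0.418/0.373) + 0.582*log2(0.582/0.627) = 0.0062

0.0062 bits


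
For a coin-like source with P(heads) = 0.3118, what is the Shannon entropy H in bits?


H = -p*log2(p) - (1-p)*log2(1-p). -0.3118*log2(0.3118) = 0.524232; -0.6882*log2(0.6882) = 0.371009. H = 0.524232 + 0.371009 = 0.8952

0.8952 bits


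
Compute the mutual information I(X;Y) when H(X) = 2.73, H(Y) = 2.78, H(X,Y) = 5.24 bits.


I(X;Y) = H(X) + H(Y) - H(X,Y) = 2.73 + 2.78 - 5.24 = 0.27

0.27 bits


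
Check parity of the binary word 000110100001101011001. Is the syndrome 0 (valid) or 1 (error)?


Syndrome = XOR of all bits = 0 XOR 0 XOR 0 XOR 1 XOR 1 XOR 0 XOR 1 XOR 0 XOR 0 XOR 0 XOR 0 XOR 1 XOR 1 XOR 0 XOR 1 XOR 0 XOR 1 XOR 1 XOR 0 XOR 0 XOR 1 = 1

1


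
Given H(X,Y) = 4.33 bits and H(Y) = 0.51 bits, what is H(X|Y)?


H(X|Y) = H(X,Y) - H(Y) = 4.33 - 0.51 = 3.82

3.82 bits


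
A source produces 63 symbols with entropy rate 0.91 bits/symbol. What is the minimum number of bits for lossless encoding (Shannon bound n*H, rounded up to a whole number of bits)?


Minimum bits >= n * H = 63 * 0.91 = 57.33, rounded up to a whole number of bits = 58

58 bits


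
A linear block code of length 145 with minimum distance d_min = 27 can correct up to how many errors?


Correction capability = floor((d-1)/2) = floor((27-1)/2) = 13

13 errors


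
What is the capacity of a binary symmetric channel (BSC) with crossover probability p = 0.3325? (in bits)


H(p) = -p*log2(p) - (1-p)*log2(1-p) = -0.3325*log2(0.3325) - 0.6675*log2(0.6675) = 0.528201 + 0.389259 = 0.9175. C = 1 - H(p) = 1 - 0.9175 = 0.0825

0.0825 bits


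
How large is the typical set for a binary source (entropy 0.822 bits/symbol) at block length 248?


log2|A_typical| = nH = 248 * 0.822 = 203.856, so |A_typical| ~ 2^203.856 = 2.327e+61

2.327e+61


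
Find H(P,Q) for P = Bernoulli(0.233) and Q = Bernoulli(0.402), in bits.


H(P,Q) = -p*log2(q) - (1-p)*log2(1-q). -0.233*log2(0.402) = 0.306333; -0.767*log2(0.598) = 0.568947. H(P,Q) = 0.306333 + 0.568947 = 0.8753

0.8753 bits


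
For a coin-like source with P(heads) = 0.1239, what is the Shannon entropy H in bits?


H = -p*log2(p) - (1-p)*log2(1-p). -0.1239*log2(0.1239) = 0.373280; -0.8761*log2(0.8761) = 0.167188. H = 0.373280 + 0.167188 = 0.5405

0.5405 bits


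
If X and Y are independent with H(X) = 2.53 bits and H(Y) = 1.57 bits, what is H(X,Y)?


For independent variables, H(X,Y) = H(X) + H(Y) = 2.53 + 1.57 = 4.1

4.1 bits


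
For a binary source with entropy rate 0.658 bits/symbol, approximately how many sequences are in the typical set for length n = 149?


log2|A_typical| = nH = 149 * 0.658 = 98.042, so |A_typical| ~ 2^98.042 = 3.263e+29

3.263e+29


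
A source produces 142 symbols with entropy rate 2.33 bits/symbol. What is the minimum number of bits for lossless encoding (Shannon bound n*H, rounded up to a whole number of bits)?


Minimum bits >= n * H = 142 * 2.33 = 330.86, rounded up to a whole number of bits = 331

331 bits


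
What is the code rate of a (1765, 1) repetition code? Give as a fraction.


Rate = k/n = 1/1765

1/1765


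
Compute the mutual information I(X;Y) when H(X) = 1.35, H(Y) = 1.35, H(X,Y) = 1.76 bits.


I(X;Y) = H(X) + H(Y) - H(X,Y) = 1.35 + 1.35 - 1.76 = 0.94

0.94 bits


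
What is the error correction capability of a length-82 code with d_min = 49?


Correction capability = floor((d-1)/2) = floor((49-1)/2) = 24

24 errors


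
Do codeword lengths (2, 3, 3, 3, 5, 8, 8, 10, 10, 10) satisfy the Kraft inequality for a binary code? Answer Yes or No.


Kraft sum = sum(2^(-l_i)) = 0.667, need <= 1. Result: satisfied (a binary prefix-free code with these lengths exists)

Yes


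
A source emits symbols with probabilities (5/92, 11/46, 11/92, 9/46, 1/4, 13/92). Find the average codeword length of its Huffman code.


Huffman construction (repeatedly merge the two least-probable nodes; each merge adds 1 bit to every symbol beneath it): 5/92 + 11/92 = 4/23; 13/92 + 4/23 = 29/92; 9/46 + 11/46 = 10/23; 1/4 + 29/92 = 13/23; 10/23 + 13/23 = 1. Resulting codeword lengths (in the order the probabilities were given): (4, 2, 4, 2, 2, 3). L_avg = sum(p_i * l_i) = 5/92*4 + 11/46*2 + 11/92*4 + 9/46*2 + 1/4*2 + 13/92*3 = 229/92 = 2.4891

2.4891 bits


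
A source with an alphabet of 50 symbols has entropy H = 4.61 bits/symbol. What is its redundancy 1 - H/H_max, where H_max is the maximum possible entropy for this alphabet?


H_max = log2(K) = log2(50) = 5.6439 bits/symbol. Redundancy = 1 - H/H_max = 1 - 4.61/5.6439 = 1 - 0.8168 = 0.1832

0.1832


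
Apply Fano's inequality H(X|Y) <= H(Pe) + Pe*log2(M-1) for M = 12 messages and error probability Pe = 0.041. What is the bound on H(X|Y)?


H(Pe) = -Pe*log2(Pe) - (1-Pe)*log2(1-Pe) = -0.041*log2(0.041) - 0.959*log2(0.959) = 0.188938 + 0.057921 = 0.2469. Pe*log2(M-1) = 0.041*log2(11) = 0.141837. Bound = H(Pe) + Pe*log2(M-1) = 0.188938 + 0.057921 + 0.141837 = 0.3887

0.3887 bits


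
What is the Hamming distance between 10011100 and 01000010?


Count differing positions: ^ ^ . ^ ^ ^ ^ . = 6 differences

6


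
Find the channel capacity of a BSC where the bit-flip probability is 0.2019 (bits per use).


H(p) = -p*log2(p) - (1-p)*log2(1-p) = -0.2019*log2(0.2019) - 0.7981*log2(0.7981) = 0.466043 + 0.259669 = 0.7257. C = 1 - H(p) = 1 - 0.7257 = 0.2743

0.2743 bits


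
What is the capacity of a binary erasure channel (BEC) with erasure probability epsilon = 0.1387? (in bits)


C = 1 - epsilon = 1 - 0.1387 = 0.8613

0.8613 bits


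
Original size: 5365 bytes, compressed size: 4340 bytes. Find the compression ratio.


Ratio = original / compressed = 5365 / 4340 = 1.2362

1.2362


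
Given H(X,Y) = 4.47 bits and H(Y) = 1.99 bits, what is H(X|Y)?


H(X|Y) = H(X,Y) - H(Y) = 4.47 - 1.99 = 2.48

2.48 bits


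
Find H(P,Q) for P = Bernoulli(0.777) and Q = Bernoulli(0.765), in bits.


H(P,Q) = -p*log2(q) - (1-p)*log2(1-q). -0.777*log2(0.765) = 0.300286; -0.223*log2(0.235) = 0.465907. H(P,Q) = 0.300286 + 0.465907 = 0.7662

0.7662 bits


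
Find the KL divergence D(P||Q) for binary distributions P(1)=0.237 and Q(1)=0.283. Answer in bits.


KL = p*log2(p/q) + (1-p)*log2((1-p)/(1-q)) = 0.237*log2(0.237/0.283) + 0.763*log2(0.763/0.717) = 0.0078

0.0078 bits


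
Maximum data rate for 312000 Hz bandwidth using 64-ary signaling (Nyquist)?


Rate = 2 * B * log2(M) = 2 * 312000 * 6.0 = 3744000.0

3744000.0 bps


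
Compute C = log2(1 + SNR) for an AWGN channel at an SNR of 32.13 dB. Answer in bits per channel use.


SNR_linear = 10^(32.13/10) = 1633.0519; C = log2(1 + SNR_linear) = log2(1 + 1633.0519) = 10.6742

10.6742 bits/channel use


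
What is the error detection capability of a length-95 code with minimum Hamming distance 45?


Detection capability = d_min - 1 = 45 - 1 = 44

44 errors


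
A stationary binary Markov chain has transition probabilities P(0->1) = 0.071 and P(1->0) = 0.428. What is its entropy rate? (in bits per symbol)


Stationary distribution: pi_0 = p10/(p01+p10) = 0.8577, pi_1 = 0.1423. Entropy rate H' = pi_0*H(p01) + pi_1*H(p10) = 0.8577*0.3696 + 0.1423*0.985 = 0.4572

0.4572 bits/symbol


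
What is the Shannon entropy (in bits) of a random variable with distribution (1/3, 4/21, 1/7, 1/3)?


H = -sum(p_i * log2(p_i)). Terms: -(1/3)*log2(1/3) = 0.528321; -(4/21)*log2(4/21) = 0.455680; -(1/7)*log2(1/7) = 0.401051; -(1/3)*log2(1/3) = 0.528321. H = 0.528321 + 0.455680 + 0.401051 + 0.528321 = 1.9134

1.9134 bits


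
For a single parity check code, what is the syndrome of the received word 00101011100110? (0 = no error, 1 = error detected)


Syndrome = XOR of all bits = 0 XOR 0 XOR 1 XOR 0 XOR 1 XOR 0 XOR 1 XOR 1 XOR 1 XOR 0 XOR 0 XOR 1 XOR 1 XOR 0 = 1

1


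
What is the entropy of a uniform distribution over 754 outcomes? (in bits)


H = log2(n) = log2(754) = 9.5584

9.5584 bits


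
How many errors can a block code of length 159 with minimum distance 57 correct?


Correction capability = floor((d-1)/2) = floor((57-1)/2) = 28

28 errors


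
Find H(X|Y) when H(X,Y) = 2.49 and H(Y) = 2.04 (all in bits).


H(X|Y) = H(X,Y) - H(Y) = 2.49 - 2.04 = 0.45

0.45 bits


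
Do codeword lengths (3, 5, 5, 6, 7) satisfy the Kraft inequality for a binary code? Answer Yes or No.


Kraft sum = sum(2^(-l_i)) = 0.2109, need <= 1. Result: satisfied (a binary prefix-free code with these lengths exists)

Yes


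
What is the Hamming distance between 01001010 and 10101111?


Count differing positions: ^ ^ ^ . . ^ . ^ = 5 differences

5


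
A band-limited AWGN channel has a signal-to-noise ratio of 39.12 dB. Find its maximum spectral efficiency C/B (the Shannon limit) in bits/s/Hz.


SNR_linear = 10^(39.12/10) = 8165.8237; C/B = log2(1 + SNR_linear) = log2(1 + 8165.8237) = 12.9956

12.9956 bits/s/Hz


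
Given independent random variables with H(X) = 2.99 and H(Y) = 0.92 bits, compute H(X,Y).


For independent variables, H(X,Y) = H(X) + H(Y) = 2.99 + 0.92 = 3.91

3.91 bits


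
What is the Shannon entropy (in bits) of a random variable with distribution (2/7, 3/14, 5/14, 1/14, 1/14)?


H = -sum(p_i * log2(p_i)). Terms: -(2/7)*log2(2/7) = 0.516387; -(3/14)*log2(3/14) = 0.476227; -(5/14)*log2(5/14) = 0.530510; -(1/14)*log2(1/14) = 0.271954; -(1/14)*log2(1/14) = 0.271954. H = 0.516387 + 0.476227 + 0.530510 + 0.271954 + 0.271954 = 2.067

2.067 bits


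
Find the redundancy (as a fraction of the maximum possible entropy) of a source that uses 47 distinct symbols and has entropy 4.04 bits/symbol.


H_max = log2(K) = log2(47) = 5.5546 bits/symbol. Redundancy = 1 - H/H_max = 1 - 4.04/5.5546 = 1 - 0.7273 = 0.2727

0.2727


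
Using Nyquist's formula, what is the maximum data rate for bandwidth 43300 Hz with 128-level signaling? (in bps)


Rate = 2 * B * log2(M) = 2 * 43300 * 7.0 = 606200.0

606200.0 bps


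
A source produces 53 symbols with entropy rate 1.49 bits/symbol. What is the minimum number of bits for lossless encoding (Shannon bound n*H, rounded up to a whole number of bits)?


Minimum bits >= n * H = 53 * 1.49 = 78.97, rounded up to a whole number of bits = 79

79 bits


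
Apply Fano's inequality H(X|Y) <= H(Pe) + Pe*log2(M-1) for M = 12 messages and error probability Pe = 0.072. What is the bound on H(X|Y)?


H(Pe) = -Pe*log2(Pe) - (1-Pe)*log2(1-Pe) = -0.072*log2(0.072) - 0.928*log2(0.928) = 0.273302 + 0.100041 = 0.3733. Pe*log2(M-1) = 0.072*log2(11) = 0.249079. Bound = H(Pe) + Pe*log2(M-1) = 0.273302 + 0.100041 + 0.249079 = 0.6224

0.6224 bits


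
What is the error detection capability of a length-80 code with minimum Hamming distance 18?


Detection capability = d_min - 1 = 18 - 1 = 17

17 errors


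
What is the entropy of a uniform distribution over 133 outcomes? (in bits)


H = log2(n) = log2(133) = 7.0553

7.0553 bits


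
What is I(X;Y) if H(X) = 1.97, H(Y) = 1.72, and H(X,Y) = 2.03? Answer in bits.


I(X;Y) = H(X) + H(Y) - H(X,Y) = 1.97 + 1.72 - 2.03 = 1.66

1.66 bits


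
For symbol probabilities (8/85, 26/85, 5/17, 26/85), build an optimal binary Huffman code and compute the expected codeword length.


Huffman construction (repeatedly merge the two least-probable nodes; each merge adds 1 bit to every symbol beneath it): 8/85 + 5/17 = 33/85; 26/85 + 26/85 = 52/85; 33/85 + 52/85 = 1. Resulting codeword lengths (in the order the probabilities were given): (2, 2, 2, 2). L_avg = sum(p_i * l_i) = 8/85*2 + 26/85*2 + 5/17*2 + 26/85*2 = 2

2.0 bits


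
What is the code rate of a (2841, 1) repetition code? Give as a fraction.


Rate = k/n = 1/2841

1/2841


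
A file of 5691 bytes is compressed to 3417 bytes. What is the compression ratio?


Ratio = original / compressed = 5691 / 3417 = 1.6655

1.6655


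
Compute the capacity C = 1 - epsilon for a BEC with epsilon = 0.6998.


C = 1 - epsilon = 1 - 0.6998 = 0.3002

0.3002 bits


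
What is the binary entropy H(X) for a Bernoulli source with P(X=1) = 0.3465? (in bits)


H = -p*log2(p) - (1-p)*log2(1-p). -0.3465*log2(0.3465) = 0.529824; -0.6535*log2(0.6535) = 0.401080. H = 0.529824 + 0.401080 = 0.9309

0.9309 bits


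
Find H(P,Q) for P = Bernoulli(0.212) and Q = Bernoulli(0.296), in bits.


H(P,Q) = -p*log2(q) - (1-p)*log2(1-q). -0.212*log2(0.296) = 0.372342; -0.788*log2(0.704) = 0.399006. H(P,Q) = 0.372342 + 0.399006 = 0.7713

0.7713 bits


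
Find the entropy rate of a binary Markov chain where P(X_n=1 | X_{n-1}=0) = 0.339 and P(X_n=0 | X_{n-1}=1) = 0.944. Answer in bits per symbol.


Stationary distribution: pi_0 = p10/(p01+p10) = 0.7358, pi_1 = 0.2642. Entropy rate H' = pi_0*H(p01) + pi_1*H(p10) = 0.7358*0.9239 + 0.2642*0.3114 = 0.762

0.762 bits/symbol


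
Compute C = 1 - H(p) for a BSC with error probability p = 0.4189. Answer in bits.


H(p) = -p*log2(p) - (1-p)*log2(1-p) = -0.4189*log2(0.4189) - 0.5811*log2(0.5811) = 0.525854 + 0.455084 = 0.9809. C = 1 - H(p) = 1 - 0.9809 = 0.0191

0.0191 bits


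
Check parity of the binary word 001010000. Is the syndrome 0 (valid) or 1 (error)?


Syndrome = XOR of all bits = 0 XOR 0 XOR 1 XOR 0 XOR 1 XOR 0 XOR 0 XOR 0 XOR 0 = 0

0


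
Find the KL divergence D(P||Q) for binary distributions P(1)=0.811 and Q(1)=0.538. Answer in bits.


KL = p*log2(p/q) + (1-p)*log2((1-p)/(1-q)) = 0.811*log2(0.811/0.538) + 0.189*log2(0.189/0.462) = 0.2365

0.2365 bits


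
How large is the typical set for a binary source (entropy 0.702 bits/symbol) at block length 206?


log2|A_typical| = nH = 206 * 0.702 = 144.612, so |A_typical| ~ 2^144.612 = 3.408e+43

3.408e+43


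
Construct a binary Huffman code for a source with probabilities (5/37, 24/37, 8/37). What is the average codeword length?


Huffman construction (repeatedly merge the two least-probable nodes; each merge adds 1 bit to every symbol beneath it): 5/37 + 8/37 = 13/37; 13/37 + 24/37 = 1. Resulting codeword lengths (in the order the probabilities were given): (2, 1, 2). L_avg = sum(p_i * l_i) = 5/37*2 + 24/37*1 + 8/37*2 = 50/37 = 1.3514

1.3514 bits


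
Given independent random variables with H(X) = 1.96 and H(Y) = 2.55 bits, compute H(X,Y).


For independent variables, H(X,Y) = H(X) + H(Y) = 1.96 + 2.55 = 4.51

4.51 bits


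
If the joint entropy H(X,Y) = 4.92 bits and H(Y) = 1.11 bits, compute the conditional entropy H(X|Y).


H(X|Y) = H(X,Y) - H(Y) = 4.92 - 1.11 = 3.81

3.81 bits


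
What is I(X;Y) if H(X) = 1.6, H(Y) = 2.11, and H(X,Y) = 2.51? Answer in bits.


I(X;Y) = H(X) + H(Y) - H(X,Y) = 1.6 + 2.11 - 2.51 = 1.2

1.2 bits


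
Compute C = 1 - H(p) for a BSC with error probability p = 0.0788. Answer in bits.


H(p) = -p*log2(p) - (1-p)*log2(1-p) = -0.0788*log2(0.0788) - 0.9212*log2(0.9212) = 0.288854 + 0.109083 = 0.3979. C = 1 - H(p) = 1 - 0.3979 = 0.6021

0.6021 bits


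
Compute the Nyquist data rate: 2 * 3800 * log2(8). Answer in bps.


Rate = 2 * B * log2(M) = 2 * 3800 * 3.0 = 22800.0

22800.0 bps


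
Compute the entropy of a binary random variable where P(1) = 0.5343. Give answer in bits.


H = -p*log2(p) - (1-p)*log2(1-p). -0.5343*log2(0.5343) = 0.483156; -0.4657*log2(0.4657) = 0.513447. H = 0.483156 + 0.513447 = 0.9966

0.9966 bits


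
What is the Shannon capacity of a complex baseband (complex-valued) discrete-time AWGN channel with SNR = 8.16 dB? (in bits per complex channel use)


SNR_linear = 10^(8.16/10) = 6.5464; C = log2(1 + SNR_linear) = log2(1 + 6.5464) = 2.9158

2.9158 bits/channel use


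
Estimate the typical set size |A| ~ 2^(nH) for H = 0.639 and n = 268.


log2|A_typical| = nH = 268 * 0.639 = 171.252, so |A_typical| ~ 2^171.252 = 3.564e+51

3.564e+51


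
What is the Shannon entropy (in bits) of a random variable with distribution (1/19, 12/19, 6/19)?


H = -sum(p_i * log2(p_i)). Terms: -(1/19)*log2(1/19) = 0.223575; -(12/19)*log2(12/19) = 0.418715; -(6/19)*log2(6/19) = 0.525147. H = 0.223575 + 0.418715 + 0.525147 = 1.1674

1.1674 bits


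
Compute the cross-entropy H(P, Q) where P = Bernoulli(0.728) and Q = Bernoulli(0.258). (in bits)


H(P,Q) = -p*log2(q) - (1-p)*log2(1-q). -0.728*log2(0.258) = 1.422918; -0.272*log2(0.742) = 0.117098. H(P,Q) = 1.422918 + 0.117098 = 1.54

1.54 bits


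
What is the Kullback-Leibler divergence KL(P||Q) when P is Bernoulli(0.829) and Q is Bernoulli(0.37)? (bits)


KL = p*log2(p/q) + (1-p)*log2((1-p)/(1-q)) = 0.829*log2(0.829/0.37) + 0.171*log2(0.171/0.63) = 0.6431

0.6431 bits


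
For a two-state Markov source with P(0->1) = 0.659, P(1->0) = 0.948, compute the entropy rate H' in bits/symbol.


Stationary distribution: pi_0 = p10/(p01+p10) = 0.5899, pi_1 = 0.4101. Entropy rate H' = pi_0*H(p01) + pi_1*H(p10) = 0.5899*0.9258 + 0.4101*0.2948 = 0.667

0.667 bits/symbol


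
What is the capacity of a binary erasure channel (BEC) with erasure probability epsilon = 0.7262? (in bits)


C = 1 - epsilon = 1 - 0.7262 = 0.2738

0.2738 bits


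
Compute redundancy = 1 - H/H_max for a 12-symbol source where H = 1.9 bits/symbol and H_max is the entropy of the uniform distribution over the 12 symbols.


H_max = log2(K) = log2(12) = 3.585 bits/symbol. Redundancy = 1 - H/H_max = 1 - 1.9/3.585 = 1 - 0.53 = 0.47

0.47


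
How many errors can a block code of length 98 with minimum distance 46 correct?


Correction capability = floor((d-1)/2) = floor((46-1)/2) = 22

22 errors


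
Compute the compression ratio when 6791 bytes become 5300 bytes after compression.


Ratio = original / compressed = 6791 / 5300 = 1.2813

1.2813


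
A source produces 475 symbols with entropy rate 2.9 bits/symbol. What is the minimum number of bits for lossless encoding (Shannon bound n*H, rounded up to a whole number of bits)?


Minimum bits >= n * H = 475 * 2.9 = 1377.5, rounded up to a whole number of bits = 1378

1378 bits


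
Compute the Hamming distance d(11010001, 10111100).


Count differing positions: . ^ ^ . ^ ^ . ^ = 5 differences

5


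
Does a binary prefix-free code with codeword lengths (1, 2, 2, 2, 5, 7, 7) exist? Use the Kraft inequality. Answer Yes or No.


Kraft sum = sum(2^(-l_i)) = 1.2969, need <= 1. Result: violated (a binary prefix-free code with these lengths cannot exist)

No


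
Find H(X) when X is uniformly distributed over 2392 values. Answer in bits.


H = log2(n) = log2(2392) = 11.224

11.224 bits


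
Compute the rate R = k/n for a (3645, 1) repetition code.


Rate = k/n = 1/3645

1/3645


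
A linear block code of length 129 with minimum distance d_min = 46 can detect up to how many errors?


Detection capability = d_min - 1 = 46 - 1 = 45

45 errors


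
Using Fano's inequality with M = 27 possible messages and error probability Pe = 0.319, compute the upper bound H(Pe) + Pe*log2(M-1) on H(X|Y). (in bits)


H(Pe) = -Pe*log2(Pe) - (1-Pe)*log2(1-Pe) = -0.319*log2(0.319) - 0.681*log2(0.681) = 0.525831 + 0.377460 = 0.9033. Pe*log2(M-1) = 0.319*log2(26) = 1.499440. Bound = H(Pe) + Pe*log2(M-1) = 0.525831 + 0.377460 + 1.499440 = 2.4027

2.4027 bits


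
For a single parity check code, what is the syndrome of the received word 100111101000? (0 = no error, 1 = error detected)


Syndrome = XOR of all bits = 1 XOR 0 XOR 0 XOR 1 XOR 1 XOR 1 XOR 1 XOR 0 XOR 1 XOR 0 XOR 0 XOR 0 = 0

0


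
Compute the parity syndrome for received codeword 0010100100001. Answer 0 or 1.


Syndrome = XOR of all bits = 0 XOR 0 XOR 1 XOR 0 XOR 1 XOR 0 XOR 0 XOR 1 XOR 0 XOR 0 XOR 0 XOR 0 XOR 1 = 0

0


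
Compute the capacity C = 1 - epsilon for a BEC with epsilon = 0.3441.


C = 1 - epsilon = 1 - 0.3441 = 0.6559

0.6559 bits


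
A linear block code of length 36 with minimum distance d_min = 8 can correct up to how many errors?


Correction capability = floor((d-1)/2) = floor((8-1)/2) = 3

3 errors


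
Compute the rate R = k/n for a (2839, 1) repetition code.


Rate = k/n = 1/2839

1/2839


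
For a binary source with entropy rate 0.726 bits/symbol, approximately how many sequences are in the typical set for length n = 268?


log2|A_typical| = nH = 268 * 0.726 = 194.568, so |A_typical| ~ 2^194.568 = 3.722e+58

3.722e+58


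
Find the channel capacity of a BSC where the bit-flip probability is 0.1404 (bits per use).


H(p) = -p*log2(p) - (1-p)*log2(1-p) = -0.1404*log2(0.1404) - 0.8596*log2(0.8596) = 0.397667 + 0.187619 = 0.5853. C = 1 - H(p) = 1 - 0.5853 = 0.4147

0.4147 bits


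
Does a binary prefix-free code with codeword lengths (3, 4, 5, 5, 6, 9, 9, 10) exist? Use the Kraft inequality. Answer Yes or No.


Kraft sum = sum(2^(-l_i)) = 0.2705, need <= 1. Result: satisfied (a binary prefix-free code with these lengths exists)

Yes


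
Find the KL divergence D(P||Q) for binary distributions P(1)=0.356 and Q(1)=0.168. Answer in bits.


KL = p*log2(p/q) + (1-p)*log2((1-p)/(1-q)) = 0.356*log2(0.356/0.168) + 0.644*log2(0.644/0.832) = 0.1477

0.1477 bits


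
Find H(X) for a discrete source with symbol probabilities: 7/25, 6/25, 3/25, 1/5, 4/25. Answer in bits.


H = -sum(p_i * log2(p_i)). Terms: -(7/25)*log2(7/25) = 0.514220; -(6/25)*log2(6/25) = 0.494134; -(3/25)*log2(3/25) = 0.367067; -(1/5)*log2(1/5) = 0.464386; -(4/25)*log2(4/25) = 0.423017. H = 0.514220 + 0.494134 + 0.367067 + 0.464386 + 0.423017 = 2.2628

2.2628 bits


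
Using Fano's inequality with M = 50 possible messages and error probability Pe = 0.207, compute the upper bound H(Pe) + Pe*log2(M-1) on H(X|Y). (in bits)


H(Pe) = -Pe*log2(Pe) - (1-Pe)*log2(1-Pe) = -0.207*log2(0.207) - 0.793*log2(0.793) = 0.470366 + 0.265344 = 0.7357. Pe*log2(M-1) = 0.207*log2(49) = 1.162245. Bound = H(Pe) + Pe*log2(M-1) = 0.470366 + 0.265344 + 1.162245 = 1.898

1.898 bits


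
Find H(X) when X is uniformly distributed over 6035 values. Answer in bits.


H = log2(n) = log2(6035) = 12.5591

12.5591 bits


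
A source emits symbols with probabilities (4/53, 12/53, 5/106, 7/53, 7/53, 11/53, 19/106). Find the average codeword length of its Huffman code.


Huffman construction (repeatedly merge the two least-probable nodes; each merge adds 1 bit to every symbol beneath it): 5/106 + 4/53 = 13/106; 13/106 + 7/53 = 27/106; 7/53 + 19/106 = 33/106; 11/53 + 12/53 = 23/53; 27/106 + 33/106 = 30/53; 23/53 + 30/53 = 1. Resulting codeword lengths (in the order the probabilities were given): (4, 2, 4, 3, 3, 2, 3). L_avg = sum(p_i * l_i) = 4/53*4 + 12/53*2 + 5/106*4 + 7/53*3 + 7/53*3 + 11/53*2 + 19/106*3 = 285/106 = 2.6887

2.6887 bits
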